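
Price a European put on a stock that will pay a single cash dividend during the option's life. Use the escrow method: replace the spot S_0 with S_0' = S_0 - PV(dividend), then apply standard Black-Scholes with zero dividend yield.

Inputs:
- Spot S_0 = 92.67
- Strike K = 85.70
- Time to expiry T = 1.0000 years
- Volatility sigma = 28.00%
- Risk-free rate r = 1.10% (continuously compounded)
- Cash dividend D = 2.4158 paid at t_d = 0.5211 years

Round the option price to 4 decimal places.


PV(D) = D * exp(-r * t_d) = 2.4158 * 0.99428430 = 2.40199201
S_0' = S_0 - PV(D) = 92.6700 - 2.40199201 = 90.26800799
d1 = (ln(S_0'/K) + (r + sigma^2/2)*T) / (sigma*sqrt(T)) = 0.36475102
d2 = d1 - sigma*sqrt(T) = 0.08475102
exp(-rT) = 0.98906028
N(-d1) = 0.35764863; N(-d2) = 0.46622967
P = K * exp(-rT) * N(-d2) - S_0' * N(-d1) = 85.7000 * 0.98906028 * 0.46622967 - 90.26800799 * 0.35764863 = 7.2345

Answer: Price = 7.2345


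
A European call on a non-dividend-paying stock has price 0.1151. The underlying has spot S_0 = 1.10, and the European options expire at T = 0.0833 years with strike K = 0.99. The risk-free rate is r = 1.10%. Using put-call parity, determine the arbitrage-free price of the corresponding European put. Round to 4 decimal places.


Answer: Put price = 0.0042

Derivation:
Put-call parity: C - P = S_0 * exp(-qT) - K * exp(-rT).
S_0 * exp(-qT) = 1.1000 * 1.00000000 = 1.10000000
K * exp(-rT) = 0.9900 * 0.99908412 = 0.98909328
P = C - S*exp(-qT) + K*exp(-rT)
P = 0.1151 - 1.10000000 + 0.98909328 = 0.0042


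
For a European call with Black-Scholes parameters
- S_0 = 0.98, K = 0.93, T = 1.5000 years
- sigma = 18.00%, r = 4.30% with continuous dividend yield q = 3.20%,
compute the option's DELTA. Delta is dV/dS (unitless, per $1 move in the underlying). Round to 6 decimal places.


Answer: Delta = 0.632607

Derivation:
d1 = 0.4226185646; d2 = 0.2021644877
phi(d1) = 0.3648599277; exp(-qT) = 0.9531337871; exp(-rT) = 0.9375361143
N(d1) = 0.6637132102
Delta = exp(-qT) * N(d1) = 0.9531337871 * 0.6637132102 = 0.632607


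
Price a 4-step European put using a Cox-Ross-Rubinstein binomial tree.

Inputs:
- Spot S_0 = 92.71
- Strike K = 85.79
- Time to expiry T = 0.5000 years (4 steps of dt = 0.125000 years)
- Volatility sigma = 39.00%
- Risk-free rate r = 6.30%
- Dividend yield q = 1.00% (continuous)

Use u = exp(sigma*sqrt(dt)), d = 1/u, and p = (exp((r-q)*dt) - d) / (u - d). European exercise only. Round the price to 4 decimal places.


Answer: Price = V(0,0) = 6.0211

Derivation:
dt = T/N = 0.125000
u = exp(sigma*sqrt(dt)) = 1.147844; d = 1/u = 0.871198
p = (exp((r-q)*dt) - d) / (u - d) = 0.489610
Discount per step: exp(-r*dt) = 0.992156
Stock lattice S(k, i) with i counting down-moves:
  k=0: S(0,0) = 92.7100
  k=1: S(1,0) = 106.4167; S(1,1) = 80.7688
  k=2: S(2,0) = 122.1498; S(2,1) = 92.7100; S(2,2) = 70.3656
  k=3: S(3,0) = 140.2089; S(3,1) = 106.4167; S(3,2) = 80.7688; S(3,3) = 61.3024
  k=4: S(4,0) = 160.9381; S(4,1) = 122.1498; S(4,2) = 92.7100; S(4,3) = 70.3656; S(4,4) = 53.4065
Terminal payoffs V(N, i) = max(K - S_T, 0):
  V(4,0) = 0.000000; V(4,1) = 0.000000; V(4,2) = 0.000000; V(4,3) = 15.424387; V(4,4) = 32.383468
Backward induction: V(k, i) = exp(-r*dt) * [p * V(k+1, i) + (1-p) * V(k+1, i+1)].
  V(3,0) = exp(-r*dt) * [p*0.000000 + (1-p)*0.000000] = 0.000000
  V(3,1) = exp(-r*dt) * [p*0.000000 + (1-p)*0.000000] = 0.000000
  V(3,2) = exp(-r*dt) * [p*0.000000 + (1-p)*15.424387] = 7.810699
  V(3,3) = exp(-r*dt) * [p*15.424387 + (1-p)*32.383468] = 23.891244
  V(2,0) = exp(-r*dt) * [p*0.000000 + (1-p)*0.000000] = 0.000000
  V(2,1) = exp(-r*dt) * [p*0.000000 + (1-p)*7.810699] = 3.955231
  V(2,2) = exp(-r*dt) * [p*7.810699 + (1-p)*23.891244] = 15.892400
  V(1,0) = exp(-r*dt) * [p*0.000000 + (1-p)*3.955231] = 2.002875
  V(1,1) = exp(-r*dt) * [p*3.955231 + (1-p)*15.892400] = 9.969026
  V(0,0) = exp(-r*dt) * [p*2.002875 + (1-p)*9.969026] = 6.021115


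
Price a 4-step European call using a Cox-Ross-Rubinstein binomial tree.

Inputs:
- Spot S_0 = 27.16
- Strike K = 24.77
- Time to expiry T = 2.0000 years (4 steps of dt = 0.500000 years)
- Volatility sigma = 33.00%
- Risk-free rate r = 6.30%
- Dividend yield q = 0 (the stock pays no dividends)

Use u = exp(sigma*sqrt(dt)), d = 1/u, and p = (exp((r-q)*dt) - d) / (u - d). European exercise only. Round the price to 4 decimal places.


dt = T/N = 0.500000
u = exp(sigma*sqrt(dt)) = 1.262817; d = 1/u = 0.791880
p = (exp((r-q)*dt) - d) / (u - d) = 0.509879
Discount per step: exp(-r*dt) = 0.968991
Stock lattice S(k, i) with i counting down-moves:
  k=0: S(0,0) = 27.1600
  k=1: S(1,0) = 34.2981; S(1,1) = 21.5075
  k=2: S(2,0) = 43.3123; S(2,1) = 27.1600; S(2,2) = 17.0313
  k=3: S(3,0) = 54.6955; S(3,1) = 34.2981; S(3,2) = 21.5075; S(3,3) = 13.4868
  k=4: S(4,0) = 69.0704; S(4,1) = 43.3123; S(4,2) = 27.1600; S(4,3) = 17.0313; S(4,4) = 10.6799
Terminal payoffs V(N, i) = max(S_T - K, 0):
  V(4,0) = 44.300399; V(4,1) = 18.542262; V(4,2) = 2.390000; V(4,3) = 0.000000; V(4,4) = 0.000000
Backward induction: V(k, i) = exp(-r*dt) * [p * V(k+1, i) + (1-p) * V(k+1, i+1)].
  V(3,0) = exp(-r*dt) * [p*44.300399 + (1-p)*18.542262] = 30.693571
  V(3,1) = exp(-r*dt) * [p*18.542262 + (1-p)*2.390000] = 10.296214
  V(3,2) = exp(-r*dt) * [p*2.390000 + (1-p)*0.000000] = 1.180824
  V(3,3) = exp(-r*dt) * [p*0.000000 + (1-p)*0.000000] = 0.000000
  V(2,0) = exp(-r*dt) * [p*30.693571 + (1-p)*10.296214] = 20.054632
  V(2,1) = exp(-r*dt) * [p*10.296214 + (1-p)*1.180824] = 5.647836
  V(2,2) = exp(-r*dt) * [p*1.180824 + (1-p)*0.000000] = 0.583408
  V(1,0) = exp(-r*dt) * [p*20.054632 + (1-p)*5.647836] = 12.590648
  V(1,1) = exp(-r*dt) * [p*5.647836 + (1-p)*0.583408] = 3.067492
  V(0,0) = exp(-r*dt) * [p*12.590648 + (1-p)*3.067492] = 7.677464

Answer: Price = V(0,0) = 7.6775


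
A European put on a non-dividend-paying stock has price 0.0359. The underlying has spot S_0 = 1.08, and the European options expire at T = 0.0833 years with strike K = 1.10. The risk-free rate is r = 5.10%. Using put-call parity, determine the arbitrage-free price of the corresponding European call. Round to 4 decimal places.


Put-call parity: C - P = S_0 * exp(-qT) - K * exp(-rT).
S_0 * exp(-qT) = 1.0800 * 1.00000000 = 1.08000000
K * exp(-rT) = 1.1000 * 0.99576071 = 1.09533678
C = P + S*exp(-qT) - K*exp(-rT)
C = 0.0359 + 1.08000000 - 1.09533678 = 0.0206

Answer: Call price = 0.0206


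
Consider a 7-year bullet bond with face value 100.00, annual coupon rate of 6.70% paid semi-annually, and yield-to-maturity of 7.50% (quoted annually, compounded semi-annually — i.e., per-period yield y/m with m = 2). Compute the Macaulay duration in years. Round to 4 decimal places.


Answer: Macaulay duration = 5.6663 years

Derivation:
Coupon per period c = face * coupon_rate / m = 3.350000
Periods per year m = 2; per-period yield y/m = 0.037500
Number of cashflows N = 14
Cashflows (t years, CF_t, discount factor 1/(1+y/m)^(m*t), PV):
  t = 0.5000: CF_t = 3.350000, DF = 0.963855, PV = 3.228916
  t = 1.0000: CF_t = 3.350000, DF = 0.929017, PV = 3.112208
  t = 1.5000: CF_t = 3.350000, DF = 0.895438, PV = 2.999718
  t = 2.0000: CF_t = 3.350000, DF = 0.863073, PV = 2.891295
  t = 2.5000: CF_t = 3.350000, DF = 0.831878, PV = 2.786790
  t = 3.0000: CF_t = 3.350000, DF = 0.801810, PV = 2.686063
  t = 3.5000: CF_t = 3.350000, DF = 0.772829, PV = 2.588976
  t = 4.0000: CF_t = 3.350000, DF = 0.744895, PV = 2.495399
  t = 4.5000: CF_t = 3.350000, DF = 0.717971, PV = 2.405204
  t = 5.0000: CF_t = 3.350000, DF = 0.692020, PV = 2.318269
  t = 5.5000: CF_t = 3.350000, DF = 0.667008, PV = 2.234476
  t = 6.0000: CF_t = 3.350000, DF = 0.642899, PV = 2.153712
  t = 6.5000: CF_t = 3.350000, DF = 0.619662, PV = 2.075867
  t = 7.0000: CF_t = 103.350000, DF = 0.597264, PV = 61.727261
Price P = sum_t PV_t = 95.704152
Macaulay numerator sum_t t * PV_t:
  t * PV_t at t = 0.5000: 1.614458
  t * PV_t at t = 1.0000: 3.112208
  t * PV_t at t = 1.5000: 4.499578
  t * PV_t at t = 2.0000: 5.782590
  t * PV_t at t = 2.5000: 6.966976
  t * PV_t at t = 3.0000: 8.058189
  t * PV_t at t = 3.5000: 9.061417
  t * PV_t at t = 4.0000: 9.981595
  t * PV_t at t = 4.5000: 10.823417
  t * PV_t at t = 5.0000: 11.591343
  t * PV_t at t = 5.5000: 12.289617
  t * PV_t at t = 6.0000: 12.922269
  t * PV_t at t = 6.5000: 13.493133
  t * PV_t at t = 7.0000: 432.090826
Macaulay duration D = (sum_t t * PV_t) / P = 542.287614 / 95.704152 = 5.666291


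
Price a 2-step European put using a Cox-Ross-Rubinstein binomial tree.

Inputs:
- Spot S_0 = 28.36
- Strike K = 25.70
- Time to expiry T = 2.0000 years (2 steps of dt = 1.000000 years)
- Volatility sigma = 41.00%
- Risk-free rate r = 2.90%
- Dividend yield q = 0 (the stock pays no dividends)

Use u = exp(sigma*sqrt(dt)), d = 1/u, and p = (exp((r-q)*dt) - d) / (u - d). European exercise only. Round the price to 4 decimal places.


dt = T/N = 1.000000
u = exp(sigma*sqrt(dt)) = 1.506818; d = 1/u = 0.663650
p = (exp((r-q)*dt) - d) / (u - d) = 0.433810
Discount per step: exp(-r*dt) = 0.971416
Stock lattice S(k, i) with i counting down-moves:
  k=0: S(0,0) = 28.3600
  k=1: S(1,0) = 42.7334; S(1,1) = 18.8211
  k=2: S(2,0) = 64.3914; S(2,1) = 28.3600; S(2,2) = 12.4906
Terminal payoffs V(N, i) = max(K - S_T, 0):
  V(2,0) = 0.000000; V(2,1) = 0.000000; V(2,2) = 13.209358
Backward induction: V(k, i) = exp(-r*dt) * [p * V(k+1, i) + (1-p) * V(k+1, i+1)].
  V(1,0) = exp(-r*dt) * [p*0.000000 + (1-p)*0.000000] = 0.000000
  V(1,1) = exp(-r*dt) * [p*0.000000 + (1-p)*13.209358] = 7.265233
  V(0,0) = exp(-r*dt) * [p*0.000000 + (1-p)*7.265233] = 3.995925

Answer: Price = V(0,0) = 3.9959


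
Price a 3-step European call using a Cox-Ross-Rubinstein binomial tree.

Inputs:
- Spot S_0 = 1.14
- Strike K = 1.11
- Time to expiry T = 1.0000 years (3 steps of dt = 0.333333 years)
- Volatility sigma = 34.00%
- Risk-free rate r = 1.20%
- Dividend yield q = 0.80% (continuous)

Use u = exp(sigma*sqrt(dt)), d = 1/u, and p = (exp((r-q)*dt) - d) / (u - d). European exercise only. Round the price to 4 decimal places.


dt = T/N = 0.333333
u = exp(sigma*sqrt(dt)) = 1.216891; d = 1/u = 0.821766
p = (exp((r-q)*dt) - d) / (u - d) = 0.454459
Discount per step: exp(-r*dt) = 0.996008
Stock lattice S(k, i) with i counting down-moves:
  k=0: S(0,0) = 1.1400
  k=1: S(1,0) = 1.3873; S(1,1) = 0.9368
  k=2: S(2,0) = 1.6881; S(2,1) = 1.1400; S(2,2) = 0.7698
  k=3: S(3,0) = 2.0543; S(3,1) = 1.3873; S(3,2) = 0.9368; S(3,3) = 0.6326
Terminal payoffs V(N, i) = max(S_T - K, 0):
  V(3,0) = 0.944280; V(3,1) = 0.277256; V(3,2) = 0.000000; V(3,3) = 0.000000
Backward induction: V(k, i) = exp(-r*dt) * [p * V(k+1, i) + (1-p) * V(k+1, i+1)].
  V(2,0) = exp(-r*dt) * [p*0.944280 + (1-p)*0.277256] = 0.578074
  V(2,1) = exp(-r*dt) * [p*0.277256 + (1-p)*0.000000] = 0.125498
  V(2,2) = exp(-r*dt) * [p*0.000000 + (1-p)*0.000000] = 0.000000
  V(1,0) = exp(-r*dt) * [p*0.578074 + (1-p)*0.125498] = 0.329853
  V(1,1) = exp(-r*dt) * [p*0.125498 + (1-p)*0.000000] = 0.056806
  V(0,0) = exp(-r*dt) * [p*0.329853 + (1-p)*0.056806] = 0.180173

Answer: Price = V(0,0) = 0.1802


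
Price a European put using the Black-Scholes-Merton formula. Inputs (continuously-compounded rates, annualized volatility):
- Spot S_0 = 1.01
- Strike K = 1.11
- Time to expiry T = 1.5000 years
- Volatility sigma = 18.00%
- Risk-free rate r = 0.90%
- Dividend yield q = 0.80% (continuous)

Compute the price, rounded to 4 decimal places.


d1 = (ln(S/K) + (r - q + 0.5*sigma^2) * T) / (sigma * sqrt(T)) = -0.31121985
d2 = d1 - sigma * sqrt(T) = -0.53167393
exp(-rT) = 0.98659072; exp(-qT) = 0.98807171
P = K * exp(-rT) * N(-d2) - S_0 * exp(-qT) * N(-d1)
N(-d1) = 0.62218325; N(-d2) = 0.70252407
P = 1.1100 * 0.98659072 * 0.70252407 - 1.0100 * 0.98807171 * 0.62218325 = 0.1484

Answer: Price = 0.1484


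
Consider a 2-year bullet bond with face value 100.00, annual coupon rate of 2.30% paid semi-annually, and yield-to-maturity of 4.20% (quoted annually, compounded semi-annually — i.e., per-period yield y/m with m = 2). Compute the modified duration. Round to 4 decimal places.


Answer: Modified duration = 1.9250

Derivation:
Coupon per period c = face * coupon_rate / m = 1.150000
Periods per year m = 2; per-period yield y/m = 0.021000
Number of cashflows N = 4
Cashflows (t years, CF_t, discount factor 1/(1+y/m)^(m*t), PV):
  t = 0.5000: CF_t = 1.150000, DF = 0.979432, PV = 1.126347
  t = 1.0000: CF_t = 1.150000, DF = 0.959287, PV = 1.103180
  t = 1.5000: CF_t = 1.150000, DF = 0.939556, PV = 1.080490
  t = 2.0000: CF_t = 101.150000, DF = 0.920231, PV = 93.081403
Price P = sum_t PV_t = 96.391419
First compute Macaulay numerator sum_t t * PV_t:
  t * PV_t at t = 0.5000: 0.563173
  t * PV_t at t = 1.0000: 1.103180
  t * PV_t at t = 1.5000: 1.620734
  t * PV_t at t = 2.0000: 186.162805
Macaulay duration D = 189.449893 / 96.391419 = 1.965423
Modified duration = D / (1 + y/m) = 1.965423 / (1 + 0.021000) = 1.924998


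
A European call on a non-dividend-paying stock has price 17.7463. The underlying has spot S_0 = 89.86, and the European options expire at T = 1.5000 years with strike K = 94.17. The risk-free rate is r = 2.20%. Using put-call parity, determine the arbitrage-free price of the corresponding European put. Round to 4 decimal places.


Answer: Put price = 18.9994

Derivation:
Put-call parity: C - P = S_0 * exp(-qT) - K * exp(-rT).
S_0 * exp(-qT) = 89.8600 * 1.00000000 = 89.86000000
K * exp(-rT) = 94.1700 * 0.96753856 = 91.11310616
P = C - S*exp(-qT) + K*exp(-rT)
P = 17.7463 - 89.86000000 + 91.11310616 = 18.9994


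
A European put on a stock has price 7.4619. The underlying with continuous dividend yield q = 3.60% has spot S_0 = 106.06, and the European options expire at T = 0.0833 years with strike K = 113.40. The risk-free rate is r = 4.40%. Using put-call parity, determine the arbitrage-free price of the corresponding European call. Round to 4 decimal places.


Put-call parity: C - P = S_0 * exp(-qT) - K * exp(-rT).
S_0 * exp(-qT) = 106.0600 * 0.99700569 = 105.74242368
K * exp(-rT) = 113.4000 * 0.99634151 = 112.98512708
C = P + S*exp(-qT) - K*exp(-rT)
C = 7.4619 + 105.74242368 - 112.98512708 = 0.2192

Answer: Call price = 0.2192


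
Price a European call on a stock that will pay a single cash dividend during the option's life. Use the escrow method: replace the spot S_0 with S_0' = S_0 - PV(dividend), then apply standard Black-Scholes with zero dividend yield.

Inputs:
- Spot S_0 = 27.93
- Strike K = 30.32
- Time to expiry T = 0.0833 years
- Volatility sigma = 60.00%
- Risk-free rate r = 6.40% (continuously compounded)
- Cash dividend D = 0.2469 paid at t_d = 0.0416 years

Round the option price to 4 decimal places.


Answer: Price = 0.9964

Derivation:
PV(D) = D * exp(-r * t_d) = 0.2469 * 0.99734114 = 0.24624353
S_0' = S_0 - PV(D) = 27.9300 - 0.24624353 = 27.68375647
d1 = (ln(S_0'/K) + (r + sigma^2/2)*T) / (sigma*sqrt(T)) = -0.40790178
d2 = d1 - sigma*sqrt(T) = -0.58107221
exp(-rT) = 0.99468299
N(d1) = 0.34167289; N(d2) = 0.28059589
C = S_0' * N(d1) - K * exp(-rT) * N(d2) = 27.68375647 * 0.34167289 - 30.3200 * 0.99468299 * 0.28059589 = 0.9964


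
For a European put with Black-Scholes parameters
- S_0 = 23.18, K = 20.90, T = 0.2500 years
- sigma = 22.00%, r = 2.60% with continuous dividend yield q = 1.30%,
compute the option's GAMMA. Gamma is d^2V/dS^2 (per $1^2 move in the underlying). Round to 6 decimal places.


d1 = 1.0258243540; d2 = 0.9158243540
phi(d1) = 0.2357233669; exp(-qT) = 0.9967552755; exp(-rT) = 0.9935210793
Gamma = exp(-qT) * phi(d1) / (S * sigma * sqrt(T)) = 0.9967552755 * 0.2357233669 / (23.1800 * 0.2200 * 0.5000000000) = 0.092148

Answer: Gamma = 0.092148


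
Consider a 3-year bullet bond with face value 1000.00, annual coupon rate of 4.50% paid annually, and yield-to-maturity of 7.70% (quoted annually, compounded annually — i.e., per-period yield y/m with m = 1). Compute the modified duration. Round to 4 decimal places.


Coupon per period c = face * coupon_rate / m = 45.000000
Periods per year m = 1; per-period yield y/m = 0.077000
Number of cashflows N = 3
Cashflows (t years, CF_t, discount factor 1/(1+y/m)^(m*t), PV):
  t = 1.0000: CF_t = 45.000000, DF = 0.928505, PV = 41.782730
  t = 2.0000: CF_t = 45.000000, DF = 0.862122, PV = 38.795478
  t = 3.0000: CF_t = 1045.000000, DF = 0.800484, PV = 836.506231
Price P = sum_t PV_t = 917.084439
First compute Macaulay numerator sum_t t * PV_t:
  t * PV_t at t = 1.0000: 41.782730
  t * PV_t at t = 2.0000: 77.590956
  t * PV_t at t = 3.0000: 2509.518694
Macaulay duration D = 2628.892380 / 917.084439 = 2.866576
Modified duration = D / (1 + y/m) = 2.866576 / (1 + 0.077000) = 2.661631

Answer: Modified duration = 2.6616


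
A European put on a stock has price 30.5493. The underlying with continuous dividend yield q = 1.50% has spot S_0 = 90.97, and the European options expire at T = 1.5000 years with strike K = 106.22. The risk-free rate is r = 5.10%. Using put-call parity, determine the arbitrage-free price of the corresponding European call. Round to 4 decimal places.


Put-call parity: C - P = S_0 * exp(-qT) - K * exp(-rT).
S_0 * exp(-qT) = 90.9700 * 0.97775124 = 88.94603005
K * exp(-rT) = 106.2200 * 0.92635291 = 98.39720656
C = P + S*exp(-qT) - K*exp(-rT)
C = 30.5493 + 88.94603005 - 98.39720656 = 21.0981

Answer: Call price = 21.0981


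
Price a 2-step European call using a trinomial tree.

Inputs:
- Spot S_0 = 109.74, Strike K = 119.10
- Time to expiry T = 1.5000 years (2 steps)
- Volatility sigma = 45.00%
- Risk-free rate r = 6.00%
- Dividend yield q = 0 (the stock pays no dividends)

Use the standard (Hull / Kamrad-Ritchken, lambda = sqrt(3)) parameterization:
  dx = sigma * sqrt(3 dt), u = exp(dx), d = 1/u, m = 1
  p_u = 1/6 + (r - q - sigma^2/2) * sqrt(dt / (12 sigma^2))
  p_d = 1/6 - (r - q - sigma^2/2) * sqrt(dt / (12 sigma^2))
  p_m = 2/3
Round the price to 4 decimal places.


dt = T/N = 0.750000; dx = sigma*sqrt(3*dt) = 0.675000
u = exp(dx) = 1.964033; d = 1/u = 0.509156
p_u = 0.143750, p_m = 0.666667, p_d = 0.189583
Discount per step: exp(-r*dt) = 0.955997
Stock lattice S(k, j) with j the centered position index:
  k=0: S(0,+0) = 109.7400
  k=1: S(1,-1) = 55.8748; S(1,+0) = 109.7400; S(1,+1) = 215.5330
  k=2: S(2,-2) = 28.4490; S(2,-1) = 55.8748; S(2,+0) = 109.7400; S(2,+1) = 215.5330; S(2,+2) = 423.3139
Terminal payoffs V(N, j) = max(S_T - K, 0):
  V(2,-2) = 0.000000; V(2,-1) = 0.000000; V(2,+0) = 0.000000; V(2,+1) = 96.432979; V(2,+2) = 304.213878
Backward induction: V(k, j) = exp(-r*dt) * [p_u * V(k+1, j+1) + p_m * V(k+1, j) + p_d * V(k+1, j-1)]
  V(1,-1) = exp(-r*dt) * [p_u*0.000000 + p_m*0.000000 + p_d*0.000000] = 0.000000
  V(1,+0) = exp(-r*dt) * [p_u*96.432979 + p_m*0.000000 + p_d*0.000000] = 13.252267
  V(1,+1) = exp(-r*dt) * [p_u*304.213878 + p_m*96.432979 + p_d*0.000000] = 103.266272
  V(0,+0) = exp(-r*dt) * [p_u*103.266272 + p_m*13.252267 + p_d*0.000000] = 22.637419

Answer: Price = V(0,0) = 22.6374


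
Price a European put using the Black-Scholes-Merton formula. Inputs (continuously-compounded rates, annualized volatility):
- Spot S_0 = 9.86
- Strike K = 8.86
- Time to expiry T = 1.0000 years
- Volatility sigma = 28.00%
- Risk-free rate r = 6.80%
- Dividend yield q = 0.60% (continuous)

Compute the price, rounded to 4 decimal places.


Answer: Price = 0.4208

Derivation:
d1 = (ln(S/K) + (r - q + 0.5*sigma^2) * T) / (sigma * sqrt(T)) = 0.74335501
d2 = d1 - sigma * sqrt(T) = 0.46335501
exp(-rT) = 0.93426047; exp(-qT) = 0.99401796
P = K * exp(-rT) * N(-d2) - S_0 * exp(-qT) * N(-d1)
N(-d1) = 0.22863339; N(-d2) = 0.32155496
P = 8.8600 * 0.93426047 * 0.32155496 - 9.8600 * 0.99401796 * 0.22863339 = 0.4208


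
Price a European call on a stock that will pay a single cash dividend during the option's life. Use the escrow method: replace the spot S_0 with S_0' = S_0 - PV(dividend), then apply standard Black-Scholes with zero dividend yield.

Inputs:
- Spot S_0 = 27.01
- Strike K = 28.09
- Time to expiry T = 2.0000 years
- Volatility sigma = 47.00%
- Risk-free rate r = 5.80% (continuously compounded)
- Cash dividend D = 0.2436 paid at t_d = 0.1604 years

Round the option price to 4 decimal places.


PV(D) = D * exp(-r * t_d) = 0.2436 * 0.99073994 = 0.24134425
S_0' = S_0 - PV(D) = 27.0100 - 0.24134425 = 26.76865575
d1 = (ln(S_0'/K) + (r + sigma^2/2)*T) / (sigma*sqrt(T)) = 0.43437118
d2 = d1 - sigma*sqrt(T) = -0.23030919
exp(-rT) = 0.89047522
N(d1) = 0.66799054; N(d2) = 0.40892576
C = S_0' * N(d1) - K * exp(-rT) * N(d2) = 26.76865575 * 0.66799054 - 28.0900 * 0.89047522 * 0.40892576 = 7.6526

Answer: Price = 7.6526


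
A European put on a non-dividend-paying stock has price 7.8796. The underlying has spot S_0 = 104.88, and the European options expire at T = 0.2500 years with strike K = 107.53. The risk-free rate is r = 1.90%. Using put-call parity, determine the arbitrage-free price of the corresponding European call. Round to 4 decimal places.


Answer: Call price = 5.7392

Derivation:
Put-call parity: C - P = S_0 * exp(-qT) - K * exp(-rT).
S_0 * exp(-qT) = 104.8800 * 1.00000000 = 104.88000000
K * exp(-rT) = 107.5300 * 0.99526126 = 107.02044365
C = P + S*exp(-qT) - K*exp(-rT)
C = 7.8796 + 104.88000000 - 107.02044365 = 5.7392


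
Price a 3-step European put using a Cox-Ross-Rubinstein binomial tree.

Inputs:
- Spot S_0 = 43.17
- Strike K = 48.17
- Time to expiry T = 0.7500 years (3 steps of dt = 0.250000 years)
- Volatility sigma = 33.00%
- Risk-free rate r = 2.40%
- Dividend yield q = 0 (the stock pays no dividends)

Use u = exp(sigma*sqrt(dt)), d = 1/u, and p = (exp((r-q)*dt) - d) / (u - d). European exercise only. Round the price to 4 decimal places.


dt = T/N = 0.250000
u = exp(sigma*sqrt(dt)) = 1.179393; d = 1/u = 0.847894
p = (exp((r-q)*dt) - d) / (u - d) = 0.476997
Discount per step: exp(-r*dt) = 0.994018
Stock lattice S(k, i) with i counting down-moves:
  k=0: S(0,0) = 43.1700
  k=1: S(1,0) = 50.9144; S(1,1) = 36.6036
  k=2: S(2,0) = 60.0481; S(2,1) = 43.1700; S(2,2) = 31.0359
  k=3: S(3,0) = 70.8203; S(3,1) = 50.9144; S(3,2) = 36.6036; S(3,3) = 26.3152
Terminal payoffs V(N, i) = max(K - S_T, 0):
  V(3,0) = 0.000000; V(3,1) = 0.000000; V(3,2) = 11.566429; V(3,3) = 21.854824
Backward induction: V(k, i) = exp(-r*dt) * [p * V(k+1, i) + (1-p) * V(k+1, i+1)].
  V(2,0) = exp(-r*dt) * [p*0.000000 + (1-p)*0.000000] = 0.000000
  V(2,1) = exp(-r*dt) * [p*0.000000 + (1-p)*11.566429] = 6.013086
  V(2,2) = exp(-r*dt) * [p*11.566429 + (1-p)*21.854824] = 16.845908
  V(1,0) = exp(-r*dt) * [p*0.000000 + (1-p)*6.013086] = 3.126048
  V(1,1) = exp(-r*dt) * [p*6.013086 + (1-p)*16.845908] = 11.608819
  V(0,0) = exp(-r*dt) * [p*3.126048 + (1-p)*11.608819] = 7.517320

Answer: Price = V(0,0) = 7.5173


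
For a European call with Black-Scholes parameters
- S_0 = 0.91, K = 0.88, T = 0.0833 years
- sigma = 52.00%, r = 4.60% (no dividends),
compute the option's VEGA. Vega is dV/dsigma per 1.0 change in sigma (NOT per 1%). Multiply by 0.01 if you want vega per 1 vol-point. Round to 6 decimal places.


Answer: Vega = 0.099423

Derivation:
d1 = 0.3239359915; d2 = 0.1738549467
phi(d1) = 0.3785504989; exp(-qT) = 1.0000000000; exp(-rT) = 0.9961755320
Vega = S * exp(-qT) * phi(d1) * sqrt(T) = 0.9100 * 1.0000000000 * 0.3785504989 * 0.2886173938 = 0.099423


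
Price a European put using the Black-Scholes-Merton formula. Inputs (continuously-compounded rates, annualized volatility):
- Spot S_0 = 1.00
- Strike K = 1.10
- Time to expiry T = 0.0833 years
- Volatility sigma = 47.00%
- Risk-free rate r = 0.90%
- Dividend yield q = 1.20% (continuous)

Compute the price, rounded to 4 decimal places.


Answer: Price = 0.1203

Derivation:
d1 = (ln(S/K) + (r - q + 0.5*sigma^2) * T) / (sigma * sqrt(T)) = -0.63663460
d2 = d1 - sigma * sqrt(T) = -0.77228477
exp(-rT) = 0.99925058; exp(-qT) = 0.99900090
P = K * exp(-rT) * N(-d2) - S_0 * exp(-qT) * N(-d1)
N(-d1) = 0.73781856; N(-d2) = 0.78002711
P = 1.1000 * 0.99925058 * 0.78002711 - 1.0000 * 0.99900090 * 0.73781856 = 0.1203


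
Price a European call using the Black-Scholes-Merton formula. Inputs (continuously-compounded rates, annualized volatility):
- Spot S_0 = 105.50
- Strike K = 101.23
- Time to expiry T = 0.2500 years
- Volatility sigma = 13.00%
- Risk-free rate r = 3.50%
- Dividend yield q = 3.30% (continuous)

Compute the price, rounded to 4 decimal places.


d1 = (ln(S/K) + (r - q + 0.5*sigma^2) * T) / (sigma * sqrt(T)) = 0.67581996
d2 = d1 - sigma * sqrt(T) = 0.61081996
exp(-rT) = 0.99128817; exp(-qT) = 0.99178394
C = S_0 * exp(-qT) * N(d1) - K * exp(-rT) * N(d2)
N(d1) = 0.75042252; N(d2) = 0.72934061
C = 105.5000 * 0.99178394 * 0.75042252 - 101.2300 * 0.99128817 * 0.72934061 = 5.3312

Answer: Price = 5.3312


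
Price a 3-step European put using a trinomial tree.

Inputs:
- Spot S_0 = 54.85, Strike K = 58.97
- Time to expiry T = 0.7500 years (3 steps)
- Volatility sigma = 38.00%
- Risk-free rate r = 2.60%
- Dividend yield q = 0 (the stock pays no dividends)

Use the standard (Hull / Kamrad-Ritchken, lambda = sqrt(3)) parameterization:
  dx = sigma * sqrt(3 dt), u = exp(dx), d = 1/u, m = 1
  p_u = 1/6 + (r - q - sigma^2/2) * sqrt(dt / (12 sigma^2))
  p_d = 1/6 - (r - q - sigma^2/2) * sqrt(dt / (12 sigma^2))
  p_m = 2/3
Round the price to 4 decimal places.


dt = T/N = 0.250000; dx = sigma*sqrt(3*dt) = 0.329090
u = exp(dx) = 1.389702; d = 1/u = 0.719579
p_u = 0.149118, p_m = 0.666667, p_d = 0.184215
Discount per step: exp(-r*dt) = 0.993521
Stock lattice S(k, j) with j the centered position index:
  k=0: S(0,+0) = 54.8500
  k=1: S(1,-1) = 39.4689; S(1,+0) = 54.8500; S(1,+1) = 76.2252
  k=2: S(2,-2) = 28.4010; S(2,-1) = 39.4689; S(2,+0) = 54.8500; S(2,+1) = 76.2252; S(2,+2) = 105.9303
  k=3: S(3,-3) = 20.4367; S(3,-2) = 28.4010; S(3,-1) = 39.4689; S(3,+0) = 54.8500; S(3,+1) = 76.2252; S(3,+2) = 105.9303; S(3,+3) = 147.2116
Terminal payoffs V(N, j) = max(K - S_T, 0):
  V(3,-3) = 38.533281; V(3,-2) = 30.569042; V(3,-1) = 19.501119; V(3,+0) = 4.120000; V(3,+1) = 0.000000; V(3,+2) = 0.000000; V(3,+3) = 0.000000
Backward induction: V(k, j) = exp(-r*dt) * [p_u * V(k+1, j+1) + p_m * V(k+1, j) + p_d * V(k+1, j-1)]
  V(2,-2) = exp(-r*dt) * [p_u*19.501119 + p_m*30.569042 + p_d*38.533281] = 30.188879
  V(2,-1) = exp(-r*dt) * [p_u*4.120000 + p_m*19.501119 + p_d*30.569042] = 19.121696
  V(2,+0) = exp(-r*dt) * [p_u*0.000000 + p_m*4.120000 + p_d*19.501119] = 6.297997
  V(2,+1) = exp(-r*dt) * [p_u*0.000000 + p_m*0.000000 + p_d*4.120000] = 0.754049
  V(2,+2) = exp(-r*dt) * [p_u*0.000000 + p_m*0.000000 + p_d*0.000000] = 0.000000
  V(1,-1) = exp(-r*dt) * [p_u*6.297997 + p_m*19.121696 + p_d*30.188879] = 19.123483
  V(1,+0) = exp(-r*dt) * [p_u*0.754049 + p_m*6.297997 + p_d*19.121696] = 7.782858
  V(1,+1) = exp(-r*dt) * [p_u*0.000000 + p_m*0.754049 + p_d*6.297997] = 1.652111
  V(0,+0) = exp(-r*dt) * [p_u*1.652111 + p_m*7.782858 + p_d*19.123483] = 8.899729

Answer: Price = V(0,0) = 8.8997


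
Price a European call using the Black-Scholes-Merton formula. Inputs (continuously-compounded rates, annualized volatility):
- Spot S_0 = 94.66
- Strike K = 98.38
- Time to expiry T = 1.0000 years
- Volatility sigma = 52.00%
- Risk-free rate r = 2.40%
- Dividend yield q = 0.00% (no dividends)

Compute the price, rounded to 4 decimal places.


d1 = (ln(S/K) + (r - q + 0.5*sigma^2) * T) / (sigma * sqrt(T)) = 0.23202691
d2 = d1 - sigma * sqrt(T) = -0.28797309
exp(-rT) = 0.97628571; exp(-qT) = 1.00000000
C = S_0 * exp(-qT) * N(d1) - K * exp(-rT) * N(d2)
N(d1) = 0.59174144; N(d2) = 0.38668367
C = 94.6600 * 1.00000000 * 0.59174144 - 98.3800 * 0.97628571 * 0.38668367 = 18.8744

Answer: Price = 18.8744


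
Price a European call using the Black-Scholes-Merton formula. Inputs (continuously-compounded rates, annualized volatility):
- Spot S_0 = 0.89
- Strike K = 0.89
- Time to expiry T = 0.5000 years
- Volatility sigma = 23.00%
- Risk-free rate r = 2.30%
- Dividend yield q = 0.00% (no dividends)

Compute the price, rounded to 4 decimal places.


d1 = (ln(S/K) + (r - q + 0.5*sigma^2) * T) / (sigma * sqrt(T)) = 0.15202796
d2 = d1 - sigma * sqrt(T) = -0.01060660
exp(-rT) = 0.98856587; exp(-qT) = 1.00000000
C = S_0 * exp(-qT) * N(d1) - K * exp(-rT) * N(d2)
N(d1) = 0.56041756; N(d2) = 0.49576866
C = 0.8900 * 1.00000000 * 0.56041756 - 0.8900 * 0.98856587 * 0.49576866 = 0.0626

Answer: Price = 0.0626


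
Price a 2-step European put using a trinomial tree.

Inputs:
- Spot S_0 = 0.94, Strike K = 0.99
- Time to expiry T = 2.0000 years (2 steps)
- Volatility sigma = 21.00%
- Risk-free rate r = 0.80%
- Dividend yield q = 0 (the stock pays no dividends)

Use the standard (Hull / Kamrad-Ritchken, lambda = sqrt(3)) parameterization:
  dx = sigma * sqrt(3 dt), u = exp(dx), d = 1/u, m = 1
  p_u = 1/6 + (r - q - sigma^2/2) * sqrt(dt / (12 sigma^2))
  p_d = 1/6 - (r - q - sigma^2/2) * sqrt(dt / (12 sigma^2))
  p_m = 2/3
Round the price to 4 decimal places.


Answer: Price = V(0,0) = 0.1250

Derivation:
dt = T/N = 1.000000; dx = sigma*sqrt(3*dt) = 0.363731
u = exp(dx) = 1.438687; d = 1/u = 0.695078
p_u = 0.147353, p_m = 0.666667, p_d = 0.185980
Discount per step: exp(-r*dt) = 0.992032
Stock lattice S(k, j) with j the centered position index:
  k=0: S(0,+0) = 0.9400
  k=1: S(1,-1) = 0.6534; S(1,+0) = 0.9400; S(1,+1) = 1.3524
  k=2: S(2,-2) = 0.4541; S(2,-1) = 0.6534; S(2,+0) = 0.9400; S(2,+1) = 1.3524; S(2,+2) = 1.9456
Terminal payoffs V(N, j) = max(K - S_T, 0):
  V(2,-2) = 0.535854; V(2,-1) = 0.336626; V(2,+0) = 0.050000; V(2,+1) = 0.000000; V(2,+2) = 0.000000
Backward induction: V(k, j) = exp(-r*dt) * [p_u * V(k+1, j+1) + p_m * V(k+1, j) + p_d * V(k+1, j-1)]
  V(1,-1) = exp(-r*dt) * [p_u*0.050000 + p_m*0.336626 + p_d*0.535854] = 0.328803
  V(1,+0) = exp(-r*dt) * [p_u*0.000000 + p_m*0.050000 + p_d*0.336626] = 0.095175
  V(1,+1) = exp(-r*dt) * [p_u*0.000000 + p_m*0.000000 + p_d*0.050000] = 0.009225
  V(0,+0) = exp(-r*dt) * [p_u*0.009225 + p_m*0.095175 + p_d*0.328803] = 0.124956


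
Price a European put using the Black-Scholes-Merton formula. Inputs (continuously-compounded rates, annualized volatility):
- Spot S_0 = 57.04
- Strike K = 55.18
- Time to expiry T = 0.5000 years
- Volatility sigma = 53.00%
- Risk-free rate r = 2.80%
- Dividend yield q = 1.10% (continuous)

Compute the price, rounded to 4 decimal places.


d1 = (ln(S/K) + (r - q + 0.5*sigma^2) * T) / (sigma * sqrt(T)) = 0.29852503
d2 = d1 - sigma * sqrt(T) = -0.07624157
exp(-rT) = 0.98609754; exp(-qT) = 0.99451510
P = K * exp(-rT) * N(-d2) - S_0 * exp(-qT) * N(-d1)
N(-d1) = 0.38265124; N(-d2) = 0.53038654
P = 55.1800 * 0.98609754 * 0.53038654 - 57.0400 * 0.99451510 * 0.38265124 = 7.1531

Answer: Price = 7.1531


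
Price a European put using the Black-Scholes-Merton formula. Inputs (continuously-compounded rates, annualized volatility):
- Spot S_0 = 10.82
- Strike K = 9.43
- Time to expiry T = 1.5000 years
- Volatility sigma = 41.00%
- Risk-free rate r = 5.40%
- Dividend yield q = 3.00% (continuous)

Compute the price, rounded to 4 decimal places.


Answer: Price = 1.1724

Derivation:
d1 = (ln(S/K) + (r - q + 0.5*sigma^2) * T) / (sigma * sqrt(T)) = 0.59659051
d2 = d1 - sigma * sqrt(T) = 0.09444511
exp(-rT) = 0.92219369; exp(-qT) = 0.95599748
P = K * exp(-rT) * N(-d2) - S_0 * exp(-qT) * N(-d1)
N(-d1) = 0.27539041; N(-d2) = 0.46237779
P = 9.4300 * 0.92219369 * 0.46237779 - 10.8200 * 0.95599748 * 0.27539041 = 1.1724


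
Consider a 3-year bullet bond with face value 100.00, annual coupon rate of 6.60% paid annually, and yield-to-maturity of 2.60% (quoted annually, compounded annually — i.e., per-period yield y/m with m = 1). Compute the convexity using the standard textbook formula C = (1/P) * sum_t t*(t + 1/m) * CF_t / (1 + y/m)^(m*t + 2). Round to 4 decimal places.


Answer: Convexity = 10.5302

Derivation:
Coupon per period c = face * coupon_rate / m = 6.600000
Periods per year m = 1; per-period yield y/m = 0.026000
Number of cashflows N = 3
Cashflows (t years, CF_t, discount factor 1/(1+y/m)^(m*t), PV):
  t = 1.0000: CF_t = 6.600000, DF = 0.974659, PV = 6.432749
  t = 2.0000: CF_t = 6.600000, DF = 0.949960, PV = 6.269735
  t = 3.0000: CF_t = 106.600000, DF = 0.925887, PV = 98.699539
Price P = sum_t PV_t = 111.402023
Convexity numerator sum_t t*(t + 1/m) * CF_t / (1+y/m)^(m*t + 2):
  t = 1.0000: term = 12.221706
  t = 2.0000: term = 35.735984
  t = 3.0000: term = 1125.127259
Convexity = (1/P) * sum = 1173.084950 / 111.402023 = 10.530194


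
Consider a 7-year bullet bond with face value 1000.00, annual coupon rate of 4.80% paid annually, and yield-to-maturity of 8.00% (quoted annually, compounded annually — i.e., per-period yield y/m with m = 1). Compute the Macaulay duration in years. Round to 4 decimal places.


Answer: Macaulay duration = 6.0085 years

Derivation:
Coupon per period c = face * coupon_rate / m = 48.000000
Periods per year m = 1; per-period yield y/m = 0.080000
Number of cashflows N = 7
Cashflows (t years, CF_t, discount factor 1/(1+y/m)^(m*t), PV):
  t = 1.0000: CF_t = 48.000000, DF = 0.925926, PV = 44.444444
  t = 2.0000: CF_t = 48.000000, DF = 0.857339, PV = 41.152263
  t = 3.0000: CF_t = 48.000000, DF = 0.793832, PV = 38.103948
  t = 4.0000: CF_t = 48.000000, DF = 0.735030, PV = 35.281433
  t = 5.0000: CF_t = 48.000000, DF = 0.680583, PV = 32.667993
  t = 6.0000: CF_t = 48.000000, DF = 0.630170, PV = 30.248142
  t = 7.0000: CF_t = 1048.000000, DF = 0.583490, PV = 611.497934
Price P = sum_t PV_t = 833.396158
Macaulay numerator sum_t t * PV_t:
  t * PV_t at t = 1.0000: 44.444444
  t * PV_t at t = 2.0000: 82.304527
  t * PV_t at t = 3.0000: 114.311843
  t * PV_t at t = 4.0000: 141.125732
  t * PV_t at t = 5.0000: 163.339967
  t * PV_t at t = 6.0000: 181.488853
  t * PV_t at t = 7.0000: 4280.485540
Macaulay duration D = (sum_t t * PV_t) / P = 5007.500905 / 833.396158 = 6.008548


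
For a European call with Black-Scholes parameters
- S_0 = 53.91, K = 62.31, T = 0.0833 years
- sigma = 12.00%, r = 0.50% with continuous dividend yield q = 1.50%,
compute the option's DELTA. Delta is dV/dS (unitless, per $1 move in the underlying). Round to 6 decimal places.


Answer: Delta = 0.000014

Derivation:
d1 = -4.1877580322; d2 = -4.2223921195
phi(d1) = 0.0000620483; exp(-qT) = 0.9987512803; exp(-rT) = 0.9995835867
N(d1) = 0.0000140862
Delta = exp(-qT) * N(d1) = 0.9987512803 * 0.0000140862 = 0.000014


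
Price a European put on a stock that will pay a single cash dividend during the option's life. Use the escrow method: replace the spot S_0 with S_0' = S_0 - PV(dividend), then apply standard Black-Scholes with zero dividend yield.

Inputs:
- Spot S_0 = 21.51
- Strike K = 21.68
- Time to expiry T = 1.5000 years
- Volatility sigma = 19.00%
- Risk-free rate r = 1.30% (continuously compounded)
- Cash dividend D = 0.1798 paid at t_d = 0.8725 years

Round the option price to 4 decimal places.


Answer: Price = 1.9374

Derivation:
PV(D) = D * exp(-r * t_d) = 0.1798 * 0.98872158 = 0.17777214
S_0' = S_0 - PV(D) = 21.5100 - 0.17777214 = 21.33222786
d1 = (ln(S_0'/K) + (r + sigma^2/2)*T) / (sigma*sqrt(T)) = 0.13065577
d2 = d1 - sigma*sqrt(T) = -0.10204575
exp(-rT) = 0.98068890
N(-d1) = 0.44802381; N(-d2) = 0.54063982
P = K * exp(-rT) * N(-d2) - S_0' * N(-d1) = 21.6800 * 0.98068890 * 0.54063982 - 21.33222786 * 0.44802381 = 1.9374


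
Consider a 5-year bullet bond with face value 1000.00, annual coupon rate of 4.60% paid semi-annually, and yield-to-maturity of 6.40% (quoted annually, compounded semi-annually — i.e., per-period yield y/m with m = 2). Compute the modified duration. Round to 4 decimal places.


Answer: Modified duration = 4.3603

Derivation:
Coupon per period c = face * coupon_rate / m = 23.000000
Periods per year m = 2; per-period yield y/m = 0.032000
Number of cashflows N = 10
Cashflows (t years, CF_t, discount factor 1/(1+y/m)^(m*t), PV):
  t = 0.5000: CF_t = 23.000000, DF = 0.968992, PV = 22.286822
  t = 1.0000: CF_t = 23.000000, DF = 0.938946, PV = 21.595757
  t = 1.5000: CF_t = 23.000000, DF = 0.909831, PV = 20.926122
  t = 2.0000: CF_t = 23.000000, DF = 0.881620, PV = 20.277250
  t = 2.5000: CF_t = 23.000000, DF = 0.854283, PV = 19.648498
  t = 3.0000: CF_t = 23.000000, DF = 0.827793, PV = 19.039242
  t = 3.5000: CF_t = 23.000000, DF = 0.802125, PV = 18.448878
  t = 4.0000: CF_t = 23.000000, DF = 0.777253, PV = 17.876820
  t = 4.5000: CF_t = 23.000000, DF = 0.753152, PV = 17.322500
  t = 5.0000: CF_t = 1023.000000, DF = 0.729799, PV = 746.583970
Price P = sum_t PV_t = 924.005857
First compute Macaulay numerator sum_t t * PV_t:
  t * PV_t at t = 0.5000: 11.143411
  t * PV_t at t = 1.0000: 21.595757
  t * PV_t at t = 1.5000: 31.389182
  t * PV_t at t = 2.0000: 40.554499
  t * PV_t at t = 2.5000: 49.121244
  t * PV_t at t = 3.0000: 57.117726
  t * PV_t at t = 3.5000: 64.571072
  t * PV_t at t = 4.0000: 71.507278
  t * PV_t at t = 4.5000: 77.951248
  t * PV_t at t = 5.0000: 3732.919849
Macaulay duration D = 4157.871268 / 924.005857 = 4.499832
Modified duration = D / (1 + y/m) = 4.499832 / (1 + 0.032000) = 4.360302


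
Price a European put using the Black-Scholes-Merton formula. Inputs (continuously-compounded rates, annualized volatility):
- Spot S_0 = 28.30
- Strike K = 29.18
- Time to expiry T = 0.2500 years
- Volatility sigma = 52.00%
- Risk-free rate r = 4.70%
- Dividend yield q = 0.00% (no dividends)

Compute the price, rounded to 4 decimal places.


Answer: Price = 3.2324

Derivation:
d1 = (ln(S/K) + (r - q + 0.5*sigma^2) * T) / (sigma * sqrt(T)) = 0.05741639
d2 = d1 - sigma * sqrt(T) = -0.20258361
exp(-rT) = 0.98831876; exp(-qT) = 1.00000000
P = K * exp(-rT) * N(-d2) - S_0 * exp(-qT) * N(-d1)
N(-d1) = 0.47710675; N(-d2) = 0.58026975
P = 29.1800 * 0.98831876 * 0.58026975 - 28.3000 * 1.00000000 * 0.47710675 = 3.2324


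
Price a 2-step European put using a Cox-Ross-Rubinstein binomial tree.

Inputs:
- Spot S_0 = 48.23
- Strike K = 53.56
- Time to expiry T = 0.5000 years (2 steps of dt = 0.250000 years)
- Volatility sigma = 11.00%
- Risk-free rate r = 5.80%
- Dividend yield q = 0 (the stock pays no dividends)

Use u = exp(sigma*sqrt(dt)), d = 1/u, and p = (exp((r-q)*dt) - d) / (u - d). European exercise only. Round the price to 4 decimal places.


dt = T/N = 0.250000
u = exp(sigma*sqrt(dt)) = 1.056541; d = 1/u = 0.946485
p = (exp((r-q)*dt) - d) / (u - d) = 0.618965
Discount per step: exp(-r*dt) = 0.985605
Stock lattice S(k, i) with i counting down-moves:
  k=0: S(0,0) = 48.2300
  k=1: S(1,0) = 50.9570; S(1,1) = 45.6490
  k=2: S(2,0) = 53.8381; S(2,1) = 48.2300; S(2,2) = 43.2061
Terminal payoffs V(N, i) = max(K - S_T, 0):
  V(2,0) = 0.000000; V(2,1) = 5.330000; V(2,2) = 10.353920
Backward induction: V(k, i) = exp(-r*dt) * [p * V(k+1, i) + (1-p) * V(k+1, i+1)].
  V(1,0) = exp(-r*dt) * [p*0.000000 + (1-p)*5.330000] = 2.001680
  V(1,1) = exp(-r*dt) * [p*5.330000 + (1-p)*10.353920] = 7.140005
  V(0,0) = exp(-r*dt) * [p*2.001680 + (1-p)*7.140005] = 3.902562

Answer: Price = V(0,0) = 3.9026


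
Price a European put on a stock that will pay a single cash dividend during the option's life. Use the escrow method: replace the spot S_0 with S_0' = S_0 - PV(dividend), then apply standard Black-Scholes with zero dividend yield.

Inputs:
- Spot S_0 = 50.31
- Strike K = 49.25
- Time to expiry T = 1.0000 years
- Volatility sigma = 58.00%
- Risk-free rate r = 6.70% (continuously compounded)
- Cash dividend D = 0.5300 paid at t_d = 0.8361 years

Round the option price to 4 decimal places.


Answer: Price = 9.1591

Derivation:
PV(D) = D * exp(-r * t_d) = 0.5300 * 0.94552145 = 0.50112637
S_0' = S_0 - PV(D) = 50.3100 - 0.50112637 = 49.80887363
d1 = (ln(S_0'/K) + (r + sigma^2/2)*T) / (sigma*sqrt(T)) = 0.42497204
d2 = d1 - sigma*sqrt(T) = -0.15502796
exp(-rT) = 0.93519520
N(-d1) = 0.33542853; N(-d2) = 0.56160036
P = K * exp(-rT) * N(-d2) - S_0' * N(-d1) = 49.2500 * 0.93519520 * 0.56160036 - 49.80887363 * 0.33542853 = 9.1591


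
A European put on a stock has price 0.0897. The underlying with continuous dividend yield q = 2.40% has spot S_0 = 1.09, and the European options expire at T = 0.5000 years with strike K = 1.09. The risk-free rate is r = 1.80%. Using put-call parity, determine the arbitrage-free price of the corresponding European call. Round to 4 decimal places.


Answer: Call price = 0.0865

Derivation:
Put-call parity: C - P = S_0 * exp(-qT) - K * exp(-rT).
S_0 * exp(-qT) = 1.0900 * 0.98807171 = 1.07699817
K * exp(-rT) = 1.0900 * 0.99104038 = 1.08023401
C = P + S*exp(-qT) - K*exp(-rT)
C = 0.0897 + 1.07699817 - 1.08023401 = 0.0865


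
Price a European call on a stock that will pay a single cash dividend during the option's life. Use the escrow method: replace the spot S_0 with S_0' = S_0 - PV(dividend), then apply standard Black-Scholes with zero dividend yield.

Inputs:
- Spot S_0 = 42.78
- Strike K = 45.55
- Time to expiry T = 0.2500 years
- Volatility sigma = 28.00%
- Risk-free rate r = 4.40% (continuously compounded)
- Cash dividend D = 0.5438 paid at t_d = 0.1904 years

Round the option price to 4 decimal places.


Answer: Price = 1.2832

Derivation:
PV(D) = D * exp(-r * t_d) = 0.5438 * 0.99165739 = 0.53926329
S_0' = S_0 - PV(D) = 42.7800 - 0.53926329 = 42.24073671
d1 = (ln(S_0'/K) + (r + sigma^2/2)*T) / (sigma*sqrt(T)) = -0.39018245
d2 = d1 - sigma*sqrt(T) = -0.53018245
exp(-rT) = 0.98906028
N(d1) = 0.34820082; N(d2) = 0.29799272
C = S_0' * N(d1) - K * exp(-rT) * N(d2) = 42.24073671 * 0.34820082 - 45.5500 * 0.98906028 * 0.29799272 = 1.2832
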